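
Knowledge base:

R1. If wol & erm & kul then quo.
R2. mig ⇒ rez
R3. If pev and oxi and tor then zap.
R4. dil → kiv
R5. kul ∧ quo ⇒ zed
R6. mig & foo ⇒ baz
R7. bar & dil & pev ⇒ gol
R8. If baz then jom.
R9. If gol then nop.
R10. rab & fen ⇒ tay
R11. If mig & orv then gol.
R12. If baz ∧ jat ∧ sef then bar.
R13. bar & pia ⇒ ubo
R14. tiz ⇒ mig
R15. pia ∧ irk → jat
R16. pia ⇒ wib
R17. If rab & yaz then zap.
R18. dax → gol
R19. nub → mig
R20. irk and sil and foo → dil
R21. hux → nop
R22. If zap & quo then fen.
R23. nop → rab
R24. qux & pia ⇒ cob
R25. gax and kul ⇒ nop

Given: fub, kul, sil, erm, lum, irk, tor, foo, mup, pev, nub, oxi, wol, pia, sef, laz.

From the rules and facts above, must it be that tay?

quo  (by R1: wol, erm, kul)
zap  (by R3: pev, oxi, tor)
jat  (by R15: pia, irk)
mig  (by R19: nub)
dil  (by R20: irk, sil, foo)
fen  (by R22: zap, quo)
baz  (by R6: mig, foo)
bar  (by R12: baz, jat, sef)
gol  (by R7: bar, dil, pev)
nop  (by R9: gol)
rab  (by R23: nop)
tay  (by R10: rab, fen)

Yes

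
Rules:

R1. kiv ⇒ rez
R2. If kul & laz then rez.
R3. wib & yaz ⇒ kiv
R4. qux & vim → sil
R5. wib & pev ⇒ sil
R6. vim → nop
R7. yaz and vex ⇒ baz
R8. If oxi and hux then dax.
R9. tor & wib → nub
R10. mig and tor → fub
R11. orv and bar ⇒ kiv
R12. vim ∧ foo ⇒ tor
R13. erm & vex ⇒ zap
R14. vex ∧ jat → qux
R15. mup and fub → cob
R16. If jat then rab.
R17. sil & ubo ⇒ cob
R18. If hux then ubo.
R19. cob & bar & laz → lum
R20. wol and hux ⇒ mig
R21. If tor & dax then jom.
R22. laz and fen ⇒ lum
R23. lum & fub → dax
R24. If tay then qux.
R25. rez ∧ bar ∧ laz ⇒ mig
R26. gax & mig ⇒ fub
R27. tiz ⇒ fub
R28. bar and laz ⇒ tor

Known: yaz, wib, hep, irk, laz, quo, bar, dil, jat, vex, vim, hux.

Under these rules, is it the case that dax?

Yes

kiv  (by R3: wib, yaz)
qux  (by R14: vex, jat)
ubo  (by R18: hux)
tor  (by R28: bar, laz)
rez  (by R1: kiv)
sil  (by R4: qux, vim)
cob  (by R17: sil, ubo)
lum  (by R19: cob, bar, laz)
mig  (by R25: rez, bar, laz)
fub  (by R10: mig, tor)
dax  (by R23: lum, fub)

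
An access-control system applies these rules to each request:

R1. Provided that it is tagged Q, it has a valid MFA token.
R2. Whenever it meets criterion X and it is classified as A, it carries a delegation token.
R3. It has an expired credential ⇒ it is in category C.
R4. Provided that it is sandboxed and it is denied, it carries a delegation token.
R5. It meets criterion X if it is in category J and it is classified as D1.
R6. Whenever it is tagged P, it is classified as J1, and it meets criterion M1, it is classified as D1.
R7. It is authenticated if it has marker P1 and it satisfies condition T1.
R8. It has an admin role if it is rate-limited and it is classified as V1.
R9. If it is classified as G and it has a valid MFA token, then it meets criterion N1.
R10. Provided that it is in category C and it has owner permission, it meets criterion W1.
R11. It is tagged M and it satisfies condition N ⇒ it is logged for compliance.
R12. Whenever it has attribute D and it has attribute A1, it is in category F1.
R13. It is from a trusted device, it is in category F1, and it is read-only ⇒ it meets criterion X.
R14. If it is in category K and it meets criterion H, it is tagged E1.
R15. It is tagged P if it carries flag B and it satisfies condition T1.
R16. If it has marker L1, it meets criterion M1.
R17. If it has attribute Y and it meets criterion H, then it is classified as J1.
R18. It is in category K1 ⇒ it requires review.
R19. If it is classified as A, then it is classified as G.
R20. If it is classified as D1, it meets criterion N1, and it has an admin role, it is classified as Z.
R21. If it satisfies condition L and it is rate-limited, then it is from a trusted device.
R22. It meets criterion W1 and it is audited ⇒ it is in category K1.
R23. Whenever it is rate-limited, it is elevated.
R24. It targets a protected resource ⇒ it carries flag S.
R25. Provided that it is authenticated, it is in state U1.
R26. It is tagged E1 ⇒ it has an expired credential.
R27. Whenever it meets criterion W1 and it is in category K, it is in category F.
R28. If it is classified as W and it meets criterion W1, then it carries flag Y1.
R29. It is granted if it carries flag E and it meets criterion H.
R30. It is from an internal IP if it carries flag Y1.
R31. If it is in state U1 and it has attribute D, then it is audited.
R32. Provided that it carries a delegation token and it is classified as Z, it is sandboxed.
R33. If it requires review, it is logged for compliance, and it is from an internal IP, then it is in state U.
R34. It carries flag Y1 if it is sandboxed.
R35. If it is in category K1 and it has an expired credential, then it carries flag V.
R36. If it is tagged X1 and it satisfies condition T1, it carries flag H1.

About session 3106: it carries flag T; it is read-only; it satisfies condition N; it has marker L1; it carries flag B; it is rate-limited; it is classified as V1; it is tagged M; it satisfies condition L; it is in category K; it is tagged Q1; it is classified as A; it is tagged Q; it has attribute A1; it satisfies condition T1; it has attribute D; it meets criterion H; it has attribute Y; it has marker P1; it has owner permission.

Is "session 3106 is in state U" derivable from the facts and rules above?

By R1 (it is tagged Q): it has a valid MFA token.
By R7 (it has marker P1, it satisfies condition T1): it is authenticated.
By R8 (it is rate-limited, it is classified as V1): it has an admin role.
By R11 (it is tagged M, it satisfies condition N): it is logged for compliance.
By R12 (it has attribute D, it has attribute A1): it is in category F1.
By R14 (it is in category K, it meets criterion H): it is tagged E1.
By R15 (it carries flag B, it satisfies condition T1): it is tagged P.
By R16 (it has marker L1): it meets criterion M1.
By R17 (it has attribute Y, it meets criterion H): it is classified as J1.
By R19 (it is classified as A): it is classified as G.
By R21 (it satisfies condition L, it is rate-limited): it is from a trusted device.
By R25 (it is authenticated): it is in state U1.
By R26 (it is tagged E1): it has an expired credential.
By R31 (it is in state U1, it has attribute D): it is audited.
By R3 (it has an expired credential): it is in category C.
By R6 (it is tagged P, it is classified as J1, it meets criterion M1): it is classified as D1.
By R9 (it is classified as G, it has a valid MFA token): it meets criterion N1.
By R10 (it is in category C, it has owner permission): it meets criterion W1.
By R13 (it is from a trusted device, it is in category F1, it is read-only): it meets criterion X.
By R20 (it is classified as D1, it meets criterion N1, it has an admin role): it is classified as Z.
By R22 (it meets criterion W1, it is audited): it is in category K1.
By R2 (it meets criterion X, it is classified as A): it carries a delegation token.
By R18 (it is in category K1): it requires review.
By R32 (it carries a delegation token, it is classified as Z): it is sandboxed.
By R34 (it is sandboxed): it carries flag Y1.
By R30 (it carries flag Y1): it is from an internal IP.
By R33 (it requires review, it is logged for compliance, it is from an internal IP): it is in state U.

Yes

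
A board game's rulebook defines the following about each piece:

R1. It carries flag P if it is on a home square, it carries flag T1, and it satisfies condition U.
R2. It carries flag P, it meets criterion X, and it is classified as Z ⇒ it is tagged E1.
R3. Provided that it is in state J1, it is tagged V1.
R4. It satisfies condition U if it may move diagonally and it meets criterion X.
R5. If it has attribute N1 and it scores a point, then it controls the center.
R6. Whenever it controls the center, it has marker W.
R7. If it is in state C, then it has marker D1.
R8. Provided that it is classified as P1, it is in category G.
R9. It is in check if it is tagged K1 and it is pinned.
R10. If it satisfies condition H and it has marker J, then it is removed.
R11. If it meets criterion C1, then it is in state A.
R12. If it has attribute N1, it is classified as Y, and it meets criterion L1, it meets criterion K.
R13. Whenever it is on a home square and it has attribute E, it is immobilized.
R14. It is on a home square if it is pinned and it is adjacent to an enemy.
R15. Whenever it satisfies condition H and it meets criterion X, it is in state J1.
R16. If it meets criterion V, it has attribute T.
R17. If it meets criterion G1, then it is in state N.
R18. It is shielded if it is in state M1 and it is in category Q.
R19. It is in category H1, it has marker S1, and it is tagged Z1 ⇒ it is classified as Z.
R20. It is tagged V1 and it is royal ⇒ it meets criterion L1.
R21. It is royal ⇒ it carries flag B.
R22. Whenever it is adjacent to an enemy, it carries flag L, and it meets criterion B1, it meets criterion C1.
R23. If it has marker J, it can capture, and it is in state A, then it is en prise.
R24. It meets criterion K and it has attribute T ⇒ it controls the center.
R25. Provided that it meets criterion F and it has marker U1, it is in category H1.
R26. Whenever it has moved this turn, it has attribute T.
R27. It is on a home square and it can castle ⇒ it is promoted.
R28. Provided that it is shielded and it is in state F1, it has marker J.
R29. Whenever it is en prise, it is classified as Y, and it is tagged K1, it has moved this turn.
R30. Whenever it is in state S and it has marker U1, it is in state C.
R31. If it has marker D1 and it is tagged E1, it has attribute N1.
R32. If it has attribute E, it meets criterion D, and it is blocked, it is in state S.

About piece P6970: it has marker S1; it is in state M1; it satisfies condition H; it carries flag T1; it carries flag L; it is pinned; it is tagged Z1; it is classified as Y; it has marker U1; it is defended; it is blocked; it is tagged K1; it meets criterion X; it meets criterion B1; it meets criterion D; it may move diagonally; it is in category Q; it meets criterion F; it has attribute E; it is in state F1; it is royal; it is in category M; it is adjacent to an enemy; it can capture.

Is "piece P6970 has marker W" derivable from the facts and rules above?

By R4 (it may move diagonally, it meets criterion X): it satisfies condition U.
By R14 (it is pinned, it is adjacent to an enemy): it is on a home square.
By R15 (it satisfies condition H, it meets criterion X): it is in state J1.
By R18 (it is in state M1, it is in category Q): it is shielded.
By R22 (it is adjacent to an enemy, it carries flag L, it meets criterion B1): it meets criterion C1.
By R25 (it meets criterion F, it has marker U1): it is in category H1.
By R28 (it is shielded, it is in state F1): it has marker J.
By R32 (it has attribute E, it meets criterion D, it is blocked): it is in state S.
By R1 (it is on a home square, it carries flag T1, it satisfies condition U): it carries flag P.
By R3 (it is in state J1): it is tagged V1.
By R11 (it meets criterion C1): it is in state A.
By R19 (it is in category H1, it has marker S1, it is tagged Z1): it is classified as Z.
By R20 (it is tagged V1, it is royal): it meets criterion L1.
By R23 (it has marker J, it can capture, it is in state A): it is en prise.
By R29 (it is en prise, it is classified as Y, it is tagged K1): it has moved this turn.
By R30 (it is in state S, it has marker U1): it is in state C.
By R2 (it carries flag P, it meets criterion X, it is classified as Z): it is tagged E1.
By R7 (it is in state C): it has marker D1.
By R26 (it has moved this turn): it has attribute T.
By R31 (it has marker D1, it is tagged E1): it has attribute N1.
By R12 (it has attribute N1, it is classified as Y, it meets criterion L1): it meets criterion K.
By R24 (it meets criterion K, it has attribute T): it controls the center.
By R6 (it controls the center): it has marker W.

Yes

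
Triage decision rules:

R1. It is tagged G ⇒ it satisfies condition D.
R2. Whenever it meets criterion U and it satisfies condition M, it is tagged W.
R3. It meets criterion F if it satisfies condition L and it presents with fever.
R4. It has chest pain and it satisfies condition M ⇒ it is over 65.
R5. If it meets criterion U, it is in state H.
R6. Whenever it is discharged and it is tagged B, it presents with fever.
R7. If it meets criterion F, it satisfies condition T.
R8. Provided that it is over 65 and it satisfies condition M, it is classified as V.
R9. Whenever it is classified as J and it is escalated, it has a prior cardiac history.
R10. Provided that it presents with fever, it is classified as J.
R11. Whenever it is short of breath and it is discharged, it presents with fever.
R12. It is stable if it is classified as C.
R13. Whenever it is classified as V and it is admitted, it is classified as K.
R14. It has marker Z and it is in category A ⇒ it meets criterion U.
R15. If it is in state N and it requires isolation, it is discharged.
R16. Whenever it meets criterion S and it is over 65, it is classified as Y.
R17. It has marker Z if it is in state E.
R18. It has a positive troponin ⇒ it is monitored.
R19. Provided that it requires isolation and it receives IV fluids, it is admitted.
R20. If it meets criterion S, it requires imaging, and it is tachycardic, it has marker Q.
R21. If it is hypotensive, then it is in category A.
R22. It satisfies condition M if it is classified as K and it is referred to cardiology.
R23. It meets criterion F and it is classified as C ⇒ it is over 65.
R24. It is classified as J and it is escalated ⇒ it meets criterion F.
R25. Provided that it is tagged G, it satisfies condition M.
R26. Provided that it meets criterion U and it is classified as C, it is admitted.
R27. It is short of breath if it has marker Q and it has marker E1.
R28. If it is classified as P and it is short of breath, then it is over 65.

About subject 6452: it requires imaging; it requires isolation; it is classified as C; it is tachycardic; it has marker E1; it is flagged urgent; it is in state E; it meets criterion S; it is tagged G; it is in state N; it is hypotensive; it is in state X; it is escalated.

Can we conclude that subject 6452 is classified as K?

By R15 (it is in state N, it requires isolation): it is discharged.
By R17 (it is in state E): it has marker Z.
By R20 (it meets criterion S, it requires imaging, it is tachycardic): it has marker Q.
By R21 (it is hypotensive): it is in category A.
By R25 (it is tagged G): it satisfies condition M.
By R27 (it has marker Q, it has marker E1): it is short of breath.
By R11 (it is short of breath, it is discharged): it presents with fever.
By R14 (it has marker Z, it is in category A): it meets criterion U.
By R26 (it meets criterion U, it is classified as C): it is admitted.
By R10 (it presents with fever): it is classified as J.
By R24 (it is classified as J, it is escalated): it meets criterion F.
By R23 (it meets criterion F, it is classified as C): it is over 65.
By R8 (it is over 65, it satisfies condition M): it is classified as V.
By R13 (it is classified as V, it is admitted): it is classified as K.

Yes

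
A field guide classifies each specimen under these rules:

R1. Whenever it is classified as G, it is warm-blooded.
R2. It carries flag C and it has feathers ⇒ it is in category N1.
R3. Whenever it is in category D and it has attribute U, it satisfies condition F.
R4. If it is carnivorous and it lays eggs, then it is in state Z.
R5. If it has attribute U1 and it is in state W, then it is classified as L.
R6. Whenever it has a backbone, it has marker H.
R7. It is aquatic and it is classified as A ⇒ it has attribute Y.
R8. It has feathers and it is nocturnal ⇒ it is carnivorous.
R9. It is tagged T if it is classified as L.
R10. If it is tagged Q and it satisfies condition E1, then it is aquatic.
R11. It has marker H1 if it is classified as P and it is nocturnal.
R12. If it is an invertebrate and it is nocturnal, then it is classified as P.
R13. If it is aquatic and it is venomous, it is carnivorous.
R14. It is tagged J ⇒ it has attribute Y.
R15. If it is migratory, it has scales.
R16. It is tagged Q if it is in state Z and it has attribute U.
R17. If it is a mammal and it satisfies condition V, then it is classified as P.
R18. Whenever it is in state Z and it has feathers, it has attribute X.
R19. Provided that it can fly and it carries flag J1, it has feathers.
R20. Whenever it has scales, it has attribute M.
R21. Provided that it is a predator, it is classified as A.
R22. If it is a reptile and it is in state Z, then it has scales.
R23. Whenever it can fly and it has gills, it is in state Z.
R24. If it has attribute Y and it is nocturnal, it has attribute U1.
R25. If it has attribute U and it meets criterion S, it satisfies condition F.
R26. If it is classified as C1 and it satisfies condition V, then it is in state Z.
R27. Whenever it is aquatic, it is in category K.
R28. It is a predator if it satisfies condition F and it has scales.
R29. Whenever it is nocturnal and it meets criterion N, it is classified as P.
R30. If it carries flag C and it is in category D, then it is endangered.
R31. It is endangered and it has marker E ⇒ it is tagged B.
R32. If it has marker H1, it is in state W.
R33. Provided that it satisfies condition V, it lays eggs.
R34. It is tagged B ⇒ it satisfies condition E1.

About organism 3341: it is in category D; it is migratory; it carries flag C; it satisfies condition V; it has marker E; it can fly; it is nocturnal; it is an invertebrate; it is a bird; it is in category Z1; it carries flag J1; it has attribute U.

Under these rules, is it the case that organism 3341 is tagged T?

Yes

By R3 (it is in category D, it has attribute U): it satisfies condition F.
By R12 (it is an invertebrate, it is nocturnal): it is classified as P.
By R15 (it is migratory): it has scales.
By R19 (it can fly, it carries flag J1): it has feathers.
By R28 (it satisfies condition F, it has scales): it is a predator.
By R30 (it carries flag C, it is in category D): it is endangered.
By R31 (it is endangered, it has marker E): it is tagged B.
By R33 (it satisfies condition V): it lays eggs.
By R34 (it is tagged B): it satisfies condition E1.
By R8 (it has feathers, it is nocturnal): it is carnivorous.
By R11 (it is classified as P, it is nocturnal): it has marker H1.
By R21 (it is a predator): it is classified as A.
By R32 (it has marker H1): it is in state W.
By R4 (it is carnivorous, it lays eggs): it is in state Z.
By R16 (it is in state Z, it has attribute U): it is tagged Q.
By R10 (it is tagged Q, it satisfies condition E1): it is aquatic.
By R7 (it is aquatic, it is classified as A): it has attribute Y.
By R24 (it has attribute Y, it is nocturnal): it has attribute U1.
By R5 (it has attribute U1, it is in state W): it is classified as L.
By R9 (it is classified as L): it is tagged T.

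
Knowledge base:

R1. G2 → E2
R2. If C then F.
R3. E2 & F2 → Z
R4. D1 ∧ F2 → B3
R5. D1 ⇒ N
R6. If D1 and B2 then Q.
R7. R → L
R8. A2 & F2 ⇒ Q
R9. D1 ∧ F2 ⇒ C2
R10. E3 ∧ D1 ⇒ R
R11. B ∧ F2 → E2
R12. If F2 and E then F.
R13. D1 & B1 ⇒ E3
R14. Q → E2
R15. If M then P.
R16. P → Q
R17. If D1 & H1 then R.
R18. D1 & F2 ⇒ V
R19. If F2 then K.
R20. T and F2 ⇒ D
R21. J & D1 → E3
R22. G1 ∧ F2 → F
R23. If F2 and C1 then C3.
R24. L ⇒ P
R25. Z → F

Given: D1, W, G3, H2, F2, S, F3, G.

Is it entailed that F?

No

Forward chaining from the given facts derives: B3, N, C2, V, K.
Rules concluding F: R2 needs C; R12 needs E; R22 needs G1; R25 needs Z — none of these are established.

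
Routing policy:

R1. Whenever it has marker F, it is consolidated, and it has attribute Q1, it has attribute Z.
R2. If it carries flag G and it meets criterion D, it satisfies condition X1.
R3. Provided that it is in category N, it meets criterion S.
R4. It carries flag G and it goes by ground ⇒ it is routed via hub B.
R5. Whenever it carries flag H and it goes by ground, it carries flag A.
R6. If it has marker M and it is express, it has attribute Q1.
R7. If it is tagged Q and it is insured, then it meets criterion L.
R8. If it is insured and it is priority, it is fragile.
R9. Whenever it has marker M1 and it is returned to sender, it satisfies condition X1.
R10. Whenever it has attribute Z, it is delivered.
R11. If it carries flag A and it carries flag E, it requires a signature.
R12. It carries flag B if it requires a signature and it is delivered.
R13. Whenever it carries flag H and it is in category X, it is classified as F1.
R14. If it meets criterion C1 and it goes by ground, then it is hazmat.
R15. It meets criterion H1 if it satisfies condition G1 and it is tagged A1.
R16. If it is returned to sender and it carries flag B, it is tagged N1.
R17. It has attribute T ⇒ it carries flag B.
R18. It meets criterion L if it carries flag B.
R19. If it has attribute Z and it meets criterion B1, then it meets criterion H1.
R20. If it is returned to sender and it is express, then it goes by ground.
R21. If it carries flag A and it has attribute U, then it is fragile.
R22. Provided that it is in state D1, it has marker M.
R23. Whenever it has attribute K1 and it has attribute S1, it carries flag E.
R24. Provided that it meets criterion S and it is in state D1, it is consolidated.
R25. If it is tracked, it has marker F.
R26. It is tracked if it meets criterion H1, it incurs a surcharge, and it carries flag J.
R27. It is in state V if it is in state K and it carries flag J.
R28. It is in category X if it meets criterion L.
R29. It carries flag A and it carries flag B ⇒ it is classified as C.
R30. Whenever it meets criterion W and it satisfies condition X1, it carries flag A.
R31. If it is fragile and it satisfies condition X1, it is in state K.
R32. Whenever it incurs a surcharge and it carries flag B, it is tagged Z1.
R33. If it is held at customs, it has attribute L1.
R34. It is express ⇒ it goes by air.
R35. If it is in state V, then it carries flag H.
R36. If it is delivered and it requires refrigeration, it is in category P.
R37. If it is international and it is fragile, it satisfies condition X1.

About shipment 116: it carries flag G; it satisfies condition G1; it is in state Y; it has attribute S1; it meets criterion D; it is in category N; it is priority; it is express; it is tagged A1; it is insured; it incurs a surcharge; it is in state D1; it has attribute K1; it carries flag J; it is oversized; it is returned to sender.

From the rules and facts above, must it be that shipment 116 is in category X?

By R2 (it carries flag G, it meets criterion D): it satisfies condition X1.
By R3 (it is in category N): it meets criterion S.
By R8 (it is insured, it is priority): it is fragile.
By R15 (it satisfies condition G1, it is tagged A1): it meets criterion H1.
By R20 (it is returned to sender, it is express): it goes by ground.
By R22 (it is in state D1): it has marker M.
By R23 (it has attribute K1, it has attribute S1): it carries flag E.
By R24 (it meets criterion S, it is in state D1): it is consolidated.
By R26 (it meets criterion H1, it incurs a surcharge, it carries flag J): it is tracked.
By R31 (it is fragile, it satisfies condition X1): it is in state K.
By R6 (it has marker M, it is express): it has attribute Q1.
By R25 (it is tracked): it has marker F.
By R27 (it is in state K, it carries flag J): it is in state V.
By R35 (it is in state V): it carries flag H.
By R1 (it has marker F, it is consolidated, it has attribute Q1): it has attribute Z.
By R5 (it carries flag H, it goes by ground): it carries flag A.
By R10 (it has attribute Z): it is delivered.
By R11 (it carries flag A, it carries flag E): it requires a signature.
By R12 (it requires a signature, it is delivered): it carries flag B.
By R18 (it carries flag B): it meets criterion L.
By R28 (it meets criterion L): it is in category X.

Yes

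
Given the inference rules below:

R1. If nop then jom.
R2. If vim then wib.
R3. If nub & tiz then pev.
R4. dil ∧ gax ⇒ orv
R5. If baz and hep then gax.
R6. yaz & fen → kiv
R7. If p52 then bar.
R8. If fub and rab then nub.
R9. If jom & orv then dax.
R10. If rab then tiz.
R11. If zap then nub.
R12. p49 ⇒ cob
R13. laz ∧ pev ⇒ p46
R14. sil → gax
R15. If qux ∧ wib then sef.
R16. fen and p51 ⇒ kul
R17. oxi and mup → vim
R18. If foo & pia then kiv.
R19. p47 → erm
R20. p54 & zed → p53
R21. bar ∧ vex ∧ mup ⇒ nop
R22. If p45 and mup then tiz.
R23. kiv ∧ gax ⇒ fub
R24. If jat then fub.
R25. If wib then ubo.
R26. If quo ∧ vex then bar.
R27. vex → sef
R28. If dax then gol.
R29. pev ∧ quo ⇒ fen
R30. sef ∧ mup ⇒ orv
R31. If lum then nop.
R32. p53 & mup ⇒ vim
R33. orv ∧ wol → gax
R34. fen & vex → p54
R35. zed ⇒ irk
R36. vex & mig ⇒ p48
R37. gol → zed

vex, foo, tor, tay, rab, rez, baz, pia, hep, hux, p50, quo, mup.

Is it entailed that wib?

gax  (by R5: baz, hep)
tiz  (by R10: rab)
kiv  (by R18: foo, pia)
fub  (by R23: kiv, gax)
bar  (by R26: quo, vex)
sef  (by R27: vex)
orv  (by R30: sef, mup)
nub  (by R8: fub, rab)
nop  (by R21: bar, vex, mup)
jom  (by R1: nop)
pev  (by R3: nub, tiz)
dax  (by R9: jom, orv)
gol  (by R28: dax)
fen  (by R29: pev, quo)
p54  (by R34: fen, vex)
zed  (by R37: gol)
p53  (by R20: p54, zed)
vim  (by R32: p53, mup)
wib  (by R2: vim)

Yes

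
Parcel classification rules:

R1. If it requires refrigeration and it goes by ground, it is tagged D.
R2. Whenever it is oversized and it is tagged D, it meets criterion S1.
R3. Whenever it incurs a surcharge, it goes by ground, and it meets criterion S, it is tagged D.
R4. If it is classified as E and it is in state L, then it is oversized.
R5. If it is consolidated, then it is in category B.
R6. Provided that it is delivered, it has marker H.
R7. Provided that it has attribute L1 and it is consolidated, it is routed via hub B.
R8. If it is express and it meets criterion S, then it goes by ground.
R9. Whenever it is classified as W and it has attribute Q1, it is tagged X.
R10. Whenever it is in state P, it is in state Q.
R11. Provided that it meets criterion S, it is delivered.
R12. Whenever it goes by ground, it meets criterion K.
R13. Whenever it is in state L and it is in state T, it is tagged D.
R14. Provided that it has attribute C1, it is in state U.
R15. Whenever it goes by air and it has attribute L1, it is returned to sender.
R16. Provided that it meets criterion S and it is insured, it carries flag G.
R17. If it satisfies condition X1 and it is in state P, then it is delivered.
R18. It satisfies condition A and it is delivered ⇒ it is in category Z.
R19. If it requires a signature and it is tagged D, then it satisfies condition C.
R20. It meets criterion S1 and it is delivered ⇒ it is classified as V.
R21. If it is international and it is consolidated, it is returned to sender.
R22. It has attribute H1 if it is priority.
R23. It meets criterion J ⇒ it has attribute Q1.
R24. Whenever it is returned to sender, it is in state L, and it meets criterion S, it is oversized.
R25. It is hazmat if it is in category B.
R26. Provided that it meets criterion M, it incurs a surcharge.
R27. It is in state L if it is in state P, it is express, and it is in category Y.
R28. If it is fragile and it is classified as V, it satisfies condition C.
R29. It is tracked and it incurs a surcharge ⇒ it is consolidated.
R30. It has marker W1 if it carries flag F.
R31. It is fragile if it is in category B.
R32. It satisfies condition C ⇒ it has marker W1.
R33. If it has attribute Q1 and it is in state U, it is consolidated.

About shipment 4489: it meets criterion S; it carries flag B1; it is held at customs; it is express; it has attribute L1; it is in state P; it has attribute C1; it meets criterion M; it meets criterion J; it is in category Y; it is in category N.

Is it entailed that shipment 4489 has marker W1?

No

Forward chaining from the given facts derives: goes by ground, is in state Q, is delivered, meets criterion K, is in state U, has attribute Q1, incurs a surcharge, is in state L, is consolidated, is tagged D, is in category B, has marker H, is routed via hub B, is hazmat, is fragile.
Rules concluding "it has marker W1": R30 needs "it carries flag F"; R32 needs "it satisfies condition C" — none of these are established.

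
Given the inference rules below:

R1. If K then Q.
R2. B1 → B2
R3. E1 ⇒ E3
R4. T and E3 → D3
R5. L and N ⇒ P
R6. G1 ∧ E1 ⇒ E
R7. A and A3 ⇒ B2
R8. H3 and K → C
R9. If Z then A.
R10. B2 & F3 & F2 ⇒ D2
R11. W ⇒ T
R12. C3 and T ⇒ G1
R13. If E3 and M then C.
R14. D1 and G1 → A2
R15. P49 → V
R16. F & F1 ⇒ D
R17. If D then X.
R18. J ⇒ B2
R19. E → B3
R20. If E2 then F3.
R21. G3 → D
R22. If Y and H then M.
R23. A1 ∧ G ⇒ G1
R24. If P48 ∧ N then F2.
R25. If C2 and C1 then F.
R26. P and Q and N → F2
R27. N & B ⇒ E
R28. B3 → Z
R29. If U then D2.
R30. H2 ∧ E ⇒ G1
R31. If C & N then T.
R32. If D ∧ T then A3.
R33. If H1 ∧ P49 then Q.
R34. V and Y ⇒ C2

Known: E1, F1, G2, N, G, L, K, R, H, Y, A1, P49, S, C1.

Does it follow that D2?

No

Forward chaining from the given facts derives: Q, E3, P, V, M, G1, F2, C2, E, C, B3, F, Z, T, D3, A, D, X, A3, B2.
Rules concluding D2: R10 needs F3; R29 needs U — none of these are established.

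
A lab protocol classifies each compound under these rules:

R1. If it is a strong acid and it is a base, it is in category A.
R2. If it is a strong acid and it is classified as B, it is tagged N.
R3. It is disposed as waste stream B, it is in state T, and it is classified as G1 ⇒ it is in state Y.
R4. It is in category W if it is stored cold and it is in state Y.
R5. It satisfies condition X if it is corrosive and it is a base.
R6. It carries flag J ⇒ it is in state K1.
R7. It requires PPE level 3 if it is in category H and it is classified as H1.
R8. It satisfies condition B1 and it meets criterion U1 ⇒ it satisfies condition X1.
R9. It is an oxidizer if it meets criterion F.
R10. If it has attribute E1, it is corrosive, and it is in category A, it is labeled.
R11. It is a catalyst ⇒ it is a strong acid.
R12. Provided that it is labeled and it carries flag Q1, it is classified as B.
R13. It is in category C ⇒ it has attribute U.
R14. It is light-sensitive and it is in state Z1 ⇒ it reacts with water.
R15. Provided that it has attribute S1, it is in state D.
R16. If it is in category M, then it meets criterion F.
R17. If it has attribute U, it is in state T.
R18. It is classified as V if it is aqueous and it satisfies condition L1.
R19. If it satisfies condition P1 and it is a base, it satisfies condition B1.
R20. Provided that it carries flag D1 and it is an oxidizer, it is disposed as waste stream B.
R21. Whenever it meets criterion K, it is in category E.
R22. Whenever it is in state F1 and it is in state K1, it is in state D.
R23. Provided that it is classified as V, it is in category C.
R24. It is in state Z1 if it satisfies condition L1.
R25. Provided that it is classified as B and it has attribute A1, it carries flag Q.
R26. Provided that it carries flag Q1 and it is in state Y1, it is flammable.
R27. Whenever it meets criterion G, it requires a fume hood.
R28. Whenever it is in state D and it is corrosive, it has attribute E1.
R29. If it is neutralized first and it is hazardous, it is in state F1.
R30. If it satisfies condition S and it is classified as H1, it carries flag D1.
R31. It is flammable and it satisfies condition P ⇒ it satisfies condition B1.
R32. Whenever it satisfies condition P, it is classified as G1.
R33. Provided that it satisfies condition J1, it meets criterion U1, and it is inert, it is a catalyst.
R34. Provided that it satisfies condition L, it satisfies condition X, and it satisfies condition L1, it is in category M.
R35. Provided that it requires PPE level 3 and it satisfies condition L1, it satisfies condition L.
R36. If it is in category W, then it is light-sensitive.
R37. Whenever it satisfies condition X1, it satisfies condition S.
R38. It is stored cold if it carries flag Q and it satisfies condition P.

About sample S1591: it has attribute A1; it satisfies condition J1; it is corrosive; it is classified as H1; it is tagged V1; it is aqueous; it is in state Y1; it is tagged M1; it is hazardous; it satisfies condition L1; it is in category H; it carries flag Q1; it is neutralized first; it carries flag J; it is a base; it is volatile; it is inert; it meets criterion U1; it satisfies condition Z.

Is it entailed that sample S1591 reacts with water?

No

Forward chaining from the given facts derives: satisfies condition X, is in state K1, requires PPE level 3, is classified as V, is in category C, is in state Z1, is flammable, is in state F1, is a catalyst, satisfies condition L, is a strong acid, has attribute U, is in state T, is in state D, has attribute E1, is in category M, is in category A, is labeled, is classified as B, meets criterion F, carries flag Q, is tagged N, is an oxidizer.
The only rule concluding "it reacts with water" is R14, which needs "it is light-sensitive"; that is never established.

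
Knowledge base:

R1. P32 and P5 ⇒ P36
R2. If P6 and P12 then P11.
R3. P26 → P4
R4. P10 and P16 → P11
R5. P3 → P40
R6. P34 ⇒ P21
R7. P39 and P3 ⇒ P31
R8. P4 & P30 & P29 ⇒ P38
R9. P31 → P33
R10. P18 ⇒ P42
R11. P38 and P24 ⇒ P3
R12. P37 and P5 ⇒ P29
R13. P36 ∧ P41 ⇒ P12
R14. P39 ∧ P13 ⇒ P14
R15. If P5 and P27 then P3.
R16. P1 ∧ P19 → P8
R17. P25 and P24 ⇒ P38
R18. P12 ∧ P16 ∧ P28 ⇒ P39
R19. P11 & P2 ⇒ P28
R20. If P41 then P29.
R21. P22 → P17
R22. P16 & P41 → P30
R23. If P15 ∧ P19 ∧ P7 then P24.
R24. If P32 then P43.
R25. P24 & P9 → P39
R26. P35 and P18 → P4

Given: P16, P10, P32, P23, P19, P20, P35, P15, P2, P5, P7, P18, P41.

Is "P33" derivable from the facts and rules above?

P36  (by R1: P32, P5)
P11  (by R4: P10, P16)
P12  (by R13: P36, P41)
P28  (by R19: P11, P2)
P29  (by R20: P41)
P30  (by R22: P16, P41)
P24  (by R23: P15, P19, P7)
P4  (by R26: P35, P18)
P38  (by R8: P4, P30, P29)
P3  (by R11: P38, P24)
P39  (by R18: P12, P16, P28)
P31  (by R7: P39, P3)
P33  (by R9: P31)

Yes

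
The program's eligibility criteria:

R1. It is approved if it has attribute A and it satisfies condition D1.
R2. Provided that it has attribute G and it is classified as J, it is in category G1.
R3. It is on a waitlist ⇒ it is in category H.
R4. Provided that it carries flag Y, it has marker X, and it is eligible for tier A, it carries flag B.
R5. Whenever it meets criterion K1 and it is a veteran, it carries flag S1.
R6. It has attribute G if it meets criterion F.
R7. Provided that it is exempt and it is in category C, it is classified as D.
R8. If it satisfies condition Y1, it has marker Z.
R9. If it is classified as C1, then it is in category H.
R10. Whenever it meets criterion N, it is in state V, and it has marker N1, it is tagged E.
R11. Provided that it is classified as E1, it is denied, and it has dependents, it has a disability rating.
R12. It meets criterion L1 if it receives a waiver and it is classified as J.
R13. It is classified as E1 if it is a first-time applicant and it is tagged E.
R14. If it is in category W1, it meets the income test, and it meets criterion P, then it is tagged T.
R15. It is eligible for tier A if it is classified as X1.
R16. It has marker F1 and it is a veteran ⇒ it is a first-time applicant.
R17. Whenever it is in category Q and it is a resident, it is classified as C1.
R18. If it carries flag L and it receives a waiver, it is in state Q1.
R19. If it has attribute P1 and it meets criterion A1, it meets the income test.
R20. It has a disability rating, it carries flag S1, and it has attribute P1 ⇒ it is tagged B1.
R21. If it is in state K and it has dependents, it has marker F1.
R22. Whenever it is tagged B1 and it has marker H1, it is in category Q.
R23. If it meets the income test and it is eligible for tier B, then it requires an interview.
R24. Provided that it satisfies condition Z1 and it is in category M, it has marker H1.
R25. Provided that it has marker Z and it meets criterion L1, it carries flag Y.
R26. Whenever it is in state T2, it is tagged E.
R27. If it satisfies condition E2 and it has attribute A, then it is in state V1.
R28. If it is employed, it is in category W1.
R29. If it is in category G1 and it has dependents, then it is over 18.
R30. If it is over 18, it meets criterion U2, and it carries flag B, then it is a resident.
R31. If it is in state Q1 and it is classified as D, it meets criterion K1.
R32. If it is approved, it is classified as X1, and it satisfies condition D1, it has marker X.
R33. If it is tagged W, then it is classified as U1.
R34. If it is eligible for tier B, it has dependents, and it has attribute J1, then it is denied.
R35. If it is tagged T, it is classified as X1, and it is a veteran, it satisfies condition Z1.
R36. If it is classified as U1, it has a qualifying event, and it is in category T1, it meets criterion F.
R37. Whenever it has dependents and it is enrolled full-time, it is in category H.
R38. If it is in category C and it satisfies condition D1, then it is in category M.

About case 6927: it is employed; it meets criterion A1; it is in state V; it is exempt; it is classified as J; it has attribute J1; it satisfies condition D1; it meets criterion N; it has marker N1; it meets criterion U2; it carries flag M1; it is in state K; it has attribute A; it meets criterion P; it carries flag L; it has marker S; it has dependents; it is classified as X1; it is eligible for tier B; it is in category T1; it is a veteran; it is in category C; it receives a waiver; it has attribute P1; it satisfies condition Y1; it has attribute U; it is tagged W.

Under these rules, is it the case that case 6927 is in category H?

Forward chaining from the given facts derives: is approved, is classified as D, has marker Z, is tagged E, meets criterion L1, is eligible for tier A, is in state Q1, meets the income test, has marker F1, requires an interview, carries flag Y, is in category W1, meets criterion K1, has marker X, is classified as U1, is denied, is in category M, carries flag B, carries flag S1, is tagged T, is a first-time applicant, satisfies condition Z1, is classified as E1, has marker H1, has a disability rating, is tagged B1, is in category Q.
Rules concluding "it is in category H": R3 needs "it is on a waitlist"; R9 needs "it is classified as C1"; R37 needs "it is enrolled full-time" — none of these are established.

No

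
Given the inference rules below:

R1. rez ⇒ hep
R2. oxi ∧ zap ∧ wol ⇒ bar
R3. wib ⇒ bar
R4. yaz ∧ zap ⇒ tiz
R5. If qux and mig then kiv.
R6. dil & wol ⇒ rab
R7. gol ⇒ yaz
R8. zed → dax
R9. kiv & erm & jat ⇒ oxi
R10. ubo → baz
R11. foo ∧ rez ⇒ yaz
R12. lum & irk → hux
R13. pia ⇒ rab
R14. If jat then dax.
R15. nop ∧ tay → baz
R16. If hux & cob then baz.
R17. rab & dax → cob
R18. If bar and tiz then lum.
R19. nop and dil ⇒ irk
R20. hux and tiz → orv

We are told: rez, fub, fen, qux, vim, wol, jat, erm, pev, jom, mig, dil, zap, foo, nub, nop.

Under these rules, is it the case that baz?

Yes

kiv  (by R5: qux, mig)
rab  (by R6: dil, wol)
oxi  (by R9: kiv, erm, jat)
yaz  (by R11: foo, rez)
dax  (by R14: jat)
cob  (by R17: rab, dax)
irk  (by R19: nop, dil)
bar  (by R2: oxi, zap, wol)
tiz  (by R4: yaz, zap)
lum  (by R18: bar, tiz)
hux  (by R12: lum, irk)
baz  (by R16: hux, cob)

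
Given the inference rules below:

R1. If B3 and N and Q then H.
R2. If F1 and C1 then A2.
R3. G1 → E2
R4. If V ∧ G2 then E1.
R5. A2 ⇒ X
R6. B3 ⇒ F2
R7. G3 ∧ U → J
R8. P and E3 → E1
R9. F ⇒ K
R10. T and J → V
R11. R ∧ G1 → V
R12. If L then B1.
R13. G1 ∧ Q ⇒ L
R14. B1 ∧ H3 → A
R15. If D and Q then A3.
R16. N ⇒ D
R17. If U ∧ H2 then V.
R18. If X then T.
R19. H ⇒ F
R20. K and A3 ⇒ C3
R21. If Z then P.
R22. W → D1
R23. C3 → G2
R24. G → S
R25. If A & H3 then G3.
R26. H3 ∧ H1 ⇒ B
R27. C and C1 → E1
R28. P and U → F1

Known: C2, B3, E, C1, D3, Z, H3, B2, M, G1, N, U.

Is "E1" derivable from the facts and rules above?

Forward chaining from the given facts derives: E2, F2, D, P, F1, A2, X, T.
Rules concluding E1: R4 needs V; R8 needs E3; R27 needs C — none of these are established.

No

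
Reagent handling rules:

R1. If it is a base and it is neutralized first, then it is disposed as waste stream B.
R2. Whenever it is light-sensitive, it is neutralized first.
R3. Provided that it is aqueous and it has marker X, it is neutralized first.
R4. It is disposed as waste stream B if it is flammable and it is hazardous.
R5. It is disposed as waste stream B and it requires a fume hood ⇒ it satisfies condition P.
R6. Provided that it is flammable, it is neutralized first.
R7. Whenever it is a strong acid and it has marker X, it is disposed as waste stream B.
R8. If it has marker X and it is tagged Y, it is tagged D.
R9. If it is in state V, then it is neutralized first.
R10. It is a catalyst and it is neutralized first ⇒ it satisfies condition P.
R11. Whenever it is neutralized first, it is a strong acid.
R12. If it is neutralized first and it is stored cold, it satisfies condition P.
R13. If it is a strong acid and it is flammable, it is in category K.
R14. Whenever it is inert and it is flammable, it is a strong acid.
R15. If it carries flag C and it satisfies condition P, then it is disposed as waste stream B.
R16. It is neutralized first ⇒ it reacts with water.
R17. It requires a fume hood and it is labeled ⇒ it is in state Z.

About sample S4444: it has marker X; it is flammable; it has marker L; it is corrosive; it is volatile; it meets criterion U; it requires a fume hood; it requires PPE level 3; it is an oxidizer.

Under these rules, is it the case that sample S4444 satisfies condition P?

Yes

By R6 (it is flammable): it is neutralized first.
By R11 (it is neutralized first): it is a strong acid.
By R7 (it is a strong acid, it has marker X): it is disposed as waste stream B.
By R5 (it is disposed as waste stream B, it requires a fume hood): it satisfies condition P.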